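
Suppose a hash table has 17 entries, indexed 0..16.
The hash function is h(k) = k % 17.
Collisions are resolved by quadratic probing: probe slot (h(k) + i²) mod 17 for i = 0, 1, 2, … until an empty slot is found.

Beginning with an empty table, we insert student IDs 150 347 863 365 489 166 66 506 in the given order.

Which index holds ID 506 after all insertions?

150 hashes to 14; slot 14 is free -> place at 14.
347 hashes to 7; slot 7 is free -> place at 7.
863 hashes to 13; slot 13 is free -> place at 13.
365 hashes to 8; slot 8 is free -> place at 8.
489 hashes to 13; 13,14 taken -> place at 0.
166 hashes to 13; 13,14,0 taken -> place at 5.
66 hashes to 15; slot 15 is free -> place at 15.
506 hashes to 13; 13,14,0,5 taken -> place at 12.
Table: [489, —, —, —, —, 166, —, 347, 365, —, —, —, 506, 863, 150, 66, —]

12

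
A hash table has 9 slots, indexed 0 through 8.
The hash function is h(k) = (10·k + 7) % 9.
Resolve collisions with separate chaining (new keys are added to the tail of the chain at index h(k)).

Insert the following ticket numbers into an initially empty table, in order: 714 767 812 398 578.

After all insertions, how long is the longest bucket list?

714 → bucket 1
767 → bucket 0
812 → bucket 0 (collision)
398 → bucket 0 (collision)
578 → bucket 0 (collision)
Final buckets:
0: 767 -> 812 -> 398 -> 578
1: 714
2: -
3: -
4: -
5: -
6: -
7: -
8: -

4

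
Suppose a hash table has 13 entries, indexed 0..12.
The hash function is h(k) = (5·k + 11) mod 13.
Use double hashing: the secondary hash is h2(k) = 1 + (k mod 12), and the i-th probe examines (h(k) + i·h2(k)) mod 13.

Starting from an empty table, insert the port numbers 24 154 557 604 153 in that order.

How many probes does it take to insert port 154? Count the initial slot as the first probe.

2

24: h=1 => slot 1
154: h=1, h2=11, probe 1,12 => slot 12
557: h=1, h2=6, probe 1,7 => slot 7
604: h=2 => slot 2
153: h=9 => slot 9
Table: [., 24, 604, ., ., ., ., 557, ., 153, ., ., 154]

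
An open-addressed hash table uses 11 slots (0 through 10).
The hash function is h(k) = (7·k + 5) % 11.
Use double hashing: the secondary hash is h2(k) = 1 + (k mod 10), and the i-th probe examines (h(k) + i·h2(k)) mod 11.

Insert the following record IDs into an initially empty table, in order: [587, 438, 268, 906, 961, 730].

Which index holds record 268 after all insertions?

587: h=0 => slot 0
438: h=2 => slot 2
268: h=0, h2=9, probe 0,9 => slot 9
906: h=0, h2=7, probe 0,7 => slot 7
961: h=0, h2=2, probe 0,2,4 => slot 4
730: h=0, h2=1, probe 0,1 => slot 1
Table: [587, 730, 438, ., 961, ., ., 906, ., 268, .]

9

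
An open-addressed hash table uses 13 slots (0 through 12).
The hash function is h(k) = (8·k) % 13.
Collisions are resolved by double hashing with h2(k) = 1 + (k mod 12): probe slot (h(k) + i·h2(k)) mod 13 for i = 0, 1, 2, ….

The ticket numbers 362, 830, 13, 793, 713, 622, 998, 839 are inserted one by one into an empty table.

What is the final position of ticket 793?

362 hashes to 10; slot 10 is free → place at 10.
830 hashes to 10, h2=3; 10 taken → place at 0.
13 hashes to 0, h2=2; 0 taken → place at 2.
793 hashes to 0, h2=2; 0,2 taken → place at 4.
713 hashes to 10, h2=6; 10 taken → place at 3.
622 hashes to 10, h2=11; 10 taken → place at 8.
998 hashes to 2, h2=3; 2 taken → place at 5.
839 hashes to 4, h2=12; 4,3,2 taken → place at 1.
Table: [830, 839, 13, 713, 793, 998, -, -, 622, -, 362, -, -]

4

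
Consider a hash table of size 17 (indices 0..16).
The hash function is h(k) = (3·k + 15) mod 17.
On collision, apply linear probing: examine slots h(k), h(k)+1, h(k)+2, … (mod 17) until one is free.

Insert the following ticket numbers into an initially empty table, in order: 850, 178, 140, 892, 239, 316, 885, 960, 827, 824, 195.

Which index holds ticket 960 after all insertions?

Insert 850: h=15, slot 15 empty => index 15.
Insert 178: h=5, slot 5 empty => index 5.
Insert 140: h=10, slot 10 empty => index 10.
Insert 892: h=5, slot 5 occupied => index 6.
Insert 239: h=1, slot 1 empty => index 1.
Insert 316: h=11, slot 11 empty => index 11.
Insert 885: h=1, slot 1 occupied => index 2.
Insert 960: h=5, slots 5,6 occupied => index 7.
Insert 827: h=14, slot 14 empty => index 14.
Insert 824: h=5, slots 5,6,7 occupied => index 8.
Insert 195: h=5, slots 5,6,7,8 occupied => index 9.
Table: [-, 239, 885, -, -, 178, 892, 960, 824, 195, 140, 316, -, -, 827, 850, -]

7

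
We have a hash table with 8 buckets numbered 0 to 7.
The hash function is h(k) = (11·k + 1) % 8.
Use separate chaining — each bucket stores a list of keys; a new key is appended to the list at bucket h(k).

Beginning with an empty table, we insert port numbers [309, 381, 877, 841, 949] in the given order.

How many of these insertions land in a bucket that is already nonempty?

Insert 309: h=0, bucket 0 empty → new chain.
Insert 381: h=0, bucket 0 nonempty → append to chain.
Insert 877: h=0, bucket 0 nonempty → append to chain.
Insert 841: h=4, bucket 4 empty → new chain.
Insert 949: h=0, bucket 0 nonempty → append to chain.
Final buckets:
0: 309 -> 381 -> 877 -> 949
1: _
2: _
3: _
4: 841
5: _
6: _
7: _

3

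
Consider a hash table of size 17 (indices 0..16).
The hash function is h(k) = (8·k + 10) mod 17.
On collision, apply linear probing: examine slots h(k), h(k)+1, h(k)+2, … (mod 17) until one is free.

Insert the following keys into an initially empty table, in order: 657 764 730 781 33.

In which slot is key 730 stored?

657 hashes to 13; slot 13 is free => place at 13.
764 hashes to 2; slot 2 is free => place at 2.
730 hashes to 2; 2 taken => place at 3.
781 hashes to 2; 2,3 taken => place at 4.
33 hashes to 2; 2,3,4 taken => place at 5.
Table: [-, -, 764, 730, 781, 33, -, -, -, -, -, -, -, 657, -, -, -]

3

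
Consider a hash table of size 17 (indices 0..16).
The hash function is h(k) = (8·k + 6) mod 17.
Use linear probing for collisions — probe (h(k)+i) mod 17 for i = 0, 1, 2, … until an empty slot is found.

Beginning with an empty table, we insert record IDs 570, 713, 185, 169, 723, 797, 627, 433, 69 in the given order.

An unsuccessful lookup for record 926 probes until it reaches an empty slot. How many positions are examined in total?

2

570: h=10 => slot 10
713: h=15 => slot 15
185: h=7 => slot 7
169: h=15, probe 15,16 => slot 16
723: h=10, probe 10,11 => slot 11
797: h=7, probe 7,8 => slot 8
627: h=7, probe 7,8,9 => slot 9
433: h=2 => slot 2
69: h=14 => slot 14
Table: [., ., 433, ., ., ., ., 185, 797, 627, 570, 723, ., ., 69, 713, 169]
Lookup 926: h=2, probe 2,3 → slot 3 empty, not found.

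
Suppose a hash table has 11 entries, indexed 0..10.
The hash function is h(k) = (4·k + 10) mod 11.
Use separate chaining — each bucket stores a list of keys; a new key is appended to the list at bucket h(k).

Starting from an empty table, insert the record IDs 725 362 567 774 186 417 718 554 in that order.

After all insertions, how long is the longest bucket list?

4

725 → bucket 6
362 → bucket 6 (collision)
567 → bucket 1
774 → bucket 4
186 → bucket 6 (collision)
417 → bucket 6 (collision)
718 → bucket 0
554 → bucket 4 (collision)
Final buckets:
0: 718
1: 567
2: ∅
3: ∅
4: 774 -> 554
5: ∅
6: 725 -> 362 -> 186 -> 417
7: ∅
8: ∅
9: ∅
10: ∅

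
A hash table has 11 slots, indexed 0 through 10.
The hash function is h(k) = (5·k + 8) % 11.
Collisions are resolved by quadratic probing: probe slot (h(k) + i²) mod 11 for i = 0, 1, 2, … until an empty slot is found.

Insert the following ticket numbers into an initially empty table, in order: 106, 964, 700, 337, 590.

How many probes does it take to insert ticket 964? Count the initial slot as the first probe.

106 hashes to 10; slot 10 is free => place at 10.
964 hashes to 10; 10 taken => place at 0.
700 hashes to 10; 10,0 taken => place at 3.
337 hashes to 10; 10,0,3 taken => place at 8.
590 hashes to 10; 10,0,3,8 taken => place at 4.
Table: [964, ., ., 700, 590, ., ., ., 337, ., 106]

2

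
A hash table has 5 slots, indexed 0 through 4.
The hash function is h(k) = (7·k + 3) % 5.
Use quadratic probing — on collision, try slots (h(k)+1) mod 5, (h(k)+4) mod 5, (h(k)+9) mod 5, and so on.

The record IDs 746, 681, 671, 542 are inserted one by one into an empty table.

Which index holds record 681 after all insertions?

746: h=0 => slot 0
681: h=0, probe 0,1 => slot 1
671: h=0, probe 0,1,4 => slot 4
542: h=2 => slot 2
Table: [746, 681, 542, ., 671]

1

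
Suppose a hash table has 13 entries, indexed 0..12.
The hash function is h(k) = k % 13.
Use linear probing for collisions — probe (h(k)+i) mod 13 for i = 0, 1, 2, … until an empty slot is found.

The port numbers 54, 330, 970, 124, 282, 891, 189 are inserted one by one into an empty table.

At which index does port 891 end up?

10

54 hashes to 2; slot 2 is free => place at 2.
330 hashes to 5; slot 5 is free => place at 5.
970 hashes to 8; slot 8 is free => place at 8.
124 hashes to 7; slot 7 is free => place at 7.
282 hashes to 9; slot 9 is free => place at 9.
891 hashes to 7; 7,8,9 taken => place at 10.
189 hashes to 7; 7,8,9,10 taken => place at 11.
Table: [-, -, 54, -, -, 330, -, 124, 970, 282, 891, 189, -]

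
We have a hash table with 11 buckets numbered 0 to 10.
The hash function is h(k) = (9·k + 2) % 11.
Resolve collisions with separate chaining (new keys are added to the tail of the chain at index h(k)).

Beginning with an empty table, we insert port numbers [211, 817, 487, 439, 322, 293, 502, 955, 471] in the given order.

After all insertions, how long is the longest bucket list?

211 -> bucket 9
817 -> bucket 7
487 -> bucket 7 (collision)
439 -> bucket 4
322 -> bucket 7 (collision)
293 -> bucket 10
502 -> bucket 10 (collision)
955 -> bucket 6
471 -> bucket 6 (collision)
Final buckets:
0: _
1: _
2: _
3: _
4: 439
5: _
6: 955 -> 471
7: 817 -> 487 -> 322
8: _
9: 211
10: 293 -> 502

3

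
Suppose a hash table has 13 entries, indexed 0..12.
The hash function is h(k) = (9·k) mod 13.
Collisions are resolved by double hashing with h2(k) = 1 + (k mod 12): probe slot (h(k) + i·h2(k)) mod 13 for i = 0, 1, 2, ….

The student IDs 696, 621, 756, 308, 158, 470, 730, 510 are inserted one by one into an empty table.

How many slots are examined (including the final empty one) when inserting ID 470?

696 hashes to 11; slot 11 is free -> place at 11.
621 hashes to 12; slot 12 is free -> place at 12.
756 hashes to 5; slot 5 is free -> place at 5.
308 hashes to 3; slot 3 is free -> place at 3.
158 hashes to 5, h2=3; 5 taken -> place at 8.
470 hashes to 5, h2=3; 5,8,11 taken -> place at 1.
730 hashes to 5, h2=11; 5,3,1,12 taken -> place at 10.
510 hashes to 1, h2=7; 1,8 taken -> place at 2.
Table: [∅, 470, 510, 308, ∅, 756, ∅, ∅, 158, ∅, 730, 696, 621]

4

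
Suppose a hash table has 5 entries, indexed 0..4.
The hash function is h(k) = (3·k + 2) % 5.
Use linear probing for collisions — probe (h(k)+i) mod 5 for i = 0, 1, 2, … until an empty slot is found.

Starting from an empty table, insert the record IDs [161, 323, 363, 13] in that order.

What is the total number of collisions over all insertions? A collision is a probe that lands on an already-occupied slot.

3

161: h=0 → slot 0
323: h=1 → slot 1
363: h=1, probe 1,2 → slot 2
13: h=1, probe 1,2,3 → slot 3
Table: [161, 323, 363, 13, —]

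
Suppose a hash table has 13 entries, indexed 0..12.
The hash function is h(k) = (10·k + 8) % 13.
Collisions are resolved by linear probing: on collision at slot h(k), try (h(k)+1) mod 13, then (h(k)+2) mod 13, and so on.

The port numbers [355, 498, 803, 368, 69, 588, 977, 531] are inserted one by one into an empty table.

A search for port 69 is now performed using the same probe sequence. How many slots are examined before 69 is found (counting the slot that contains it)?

Insert 355: h=9, slot 9 empty -> index 9.
Insert 498: h=9, slot 9 occupied -> index 10.
Insert 803: h=4, slot 4 empty -> index 4.
Insert 368: h=9, slots 9,10 occupied -> index 11.
Insert 69: h=9, slots 9,10,11 occupied -> index 12.
Insert 588: h=12, slot 12 occupied -> index 0.
Insert 977: h=2, slot 2 empty -> index 2.
Insert 531: h=1, slot 1 empty -> index 1.
Table: [588, 531, 977, _, 803, _, _, _, _, 355, 498, 368, 69]
Lookup 69: h=9, probe 9,10,11,12 → found at 12.

4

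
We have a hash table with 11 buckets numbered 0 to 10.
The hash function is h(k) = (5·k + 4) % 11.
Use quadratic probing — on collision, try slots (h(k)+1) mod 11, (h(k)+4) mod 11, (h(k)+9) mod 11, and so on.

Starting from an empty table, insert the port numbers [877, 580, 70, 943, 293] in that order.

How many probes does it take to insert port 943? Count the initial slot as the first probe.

3

877: h=0 -> slot 0
580: h=0, probe 0,1 -> slot 1
70: h=2 -> slot 2
943: h=0, probe 0,1,4 -> slot 4
293: h=6 -> slot 6
Table: [877, 580, 70, -, 943, -, 293, -, -, -, -]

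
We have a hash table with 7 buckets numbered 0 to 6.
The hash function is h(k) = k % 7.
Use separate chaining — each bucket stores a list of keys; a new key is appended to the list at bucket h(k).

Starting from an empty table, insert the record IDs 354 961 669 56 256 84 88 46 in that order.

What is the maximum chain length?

354 → bucket 4
961 → bucket 2
669 → bucket 4 (collision)
56 → bucket 0
256 → bucket 4 (collision)
84 → bucket 0 (collision)
88 → bucket 4 (collision)
46 → bucket 4 (collision)
Final buckets:
0: 56 -> 84
1: -
2: 961
3: -
4: 354 -> 669 -> 256 -> 88 -> 46
5: -
6: -

5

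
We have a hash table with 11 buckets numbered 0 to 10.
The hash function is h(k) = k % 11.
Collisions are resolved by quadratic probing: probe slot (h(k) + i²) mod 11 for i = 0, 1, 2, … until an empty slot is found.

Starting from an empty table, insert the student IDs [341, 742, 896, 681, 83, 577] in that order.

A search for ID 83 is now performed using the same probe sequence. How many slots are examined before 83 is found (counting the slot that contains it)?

341: h=0 => slot 0
742: h=5 => slot 5
896: h=5, probe 5,6 => slot 6
681: h=10 => slot 10
83: h=6, probe 6,7 => slot 7
577: h=5, probe 5,6,9 => slot 9
Table: [341, -, -, -, -, 742, 896, 83, -, 577, 681]
Lookup 83: h=6, probe 6,7 → found at 7.

2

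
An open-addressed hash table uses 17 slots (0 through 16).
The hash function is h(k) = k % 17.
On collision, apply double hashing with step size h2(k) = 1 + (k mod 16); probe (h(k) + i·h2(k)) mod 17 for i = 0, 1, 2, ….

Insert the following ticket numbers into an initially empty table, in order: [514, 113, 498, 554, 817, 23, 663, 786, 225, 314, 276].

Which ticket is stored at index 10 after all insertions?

554

514: h=4 -> slot 4
113: h=11 -> slot 11
498: h=5 -> slot 5
554: h=10 -> slot 10
817: h=1 -> slot 1
23: h=6 -> slot 6
663: h=0 -> slot 0
786: h=4, h2=3, probe 4,7 -> slot 7
225: h=4, h2=2, probe 4,6,8 -> slot 8
314: h=8, h2=11, probe 8,2 -> slot 2
276: h=4, h2=5, probe 4,9 -> slot 9
Table: [663, 817, 314, -, 514, 498, 23, 786, 225, 276, 554, 113, -, -, -, -, -]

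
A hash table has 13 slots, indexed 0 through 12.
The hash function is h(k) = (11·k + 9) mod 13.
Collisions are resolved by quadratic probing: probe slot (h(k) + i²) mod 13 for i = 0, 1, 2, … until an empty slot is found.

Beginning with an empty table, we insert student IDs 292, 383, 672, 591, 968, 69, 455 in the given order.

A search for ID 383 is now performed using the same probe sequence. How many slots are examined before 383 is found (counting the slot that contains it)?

2

Insert 292: h=10, slot 10 empty → index 10.
Insert 383: h=10, slot 10 occupied → index 11.
Insert 672: h=4, slot 4 empty → index 4.
Insert 591: h=10, slots 10,11 occupied → index 1.
Insert 968: h=10, slots 10,11,1 occupied → index 6.
Insert 69: h=1, slot 1 occupied → index 2.
Insert 455: h=9, slot 9 empty → index 9.
Table: [—, 591, 69, —, 672, —, 968, —, —, 455, 292, 383, —]
Lookup 383: h=10, probe 10,11 → found at 11.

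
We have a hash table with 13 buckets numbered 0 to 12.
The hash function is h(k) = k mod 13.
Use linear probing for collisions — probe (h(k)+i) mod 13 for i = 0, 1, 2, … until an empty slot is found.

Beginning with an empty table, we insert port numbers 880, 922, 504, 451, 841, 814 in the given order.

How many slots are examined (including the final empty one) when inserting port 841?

5

Insert 880: h=9, slot 9 empty -> index 9.
Insert 922: h=12, slot 12 empty -> index 12.
Insert 504: h=10, slot 10 empty -> index 10.
Insert 451: h=9, slots 9,10 occupied -> index 11.
Insert 841: h=9, slots 9,10,11,12 occupied -> index 0.
Insert 814: h=8, slot 8 empty -> index 8.
Table: [841, —, —, —, —, —, —, —, 814, 880, 504, 451, 922]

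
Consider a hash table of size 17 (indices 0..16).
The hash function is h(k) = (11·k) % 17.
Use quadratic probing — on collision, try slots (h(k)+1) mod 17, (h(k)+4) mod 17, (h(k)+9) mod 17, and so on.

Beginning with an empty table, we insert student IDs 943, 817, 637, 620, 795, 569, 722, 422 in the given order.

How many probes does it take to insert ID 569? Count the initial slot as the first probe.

Insert 943: h=3, slot 3 empty -> index 3.
Insert 817: h=11, slot 11 empty -> index 11.
Insert 637: h=3, slot 3 occupied -> index 4.
Insert 620: h=3, slots 3,4 occupied -> index 7.
Insert 795: h=7, slot 7 occupied -> index 8.
Insert 569: h=3, slots 3,4,7 occupied -> index 12.
Insert 722: h=3, slots 3,4,7,12 occupied -> index 2.
Insert 422: h=1, slot 1 empty -> index 1.
Table: [-, 422, 722, 943, 637, -, -, 620, 795, -, -, 817, 569, -, -, -, -]

4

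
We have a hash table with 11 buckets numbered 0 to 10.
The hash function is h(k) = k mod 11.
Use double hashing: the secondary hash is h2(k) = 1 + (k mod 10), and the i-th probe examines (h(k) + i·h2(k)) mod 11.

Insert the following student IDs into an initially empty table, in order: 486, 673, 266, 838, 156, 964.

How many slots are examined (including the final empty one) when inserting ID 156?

486 hashes to 2; slot 2 is free => place at 2.
673 hashes to 2, h2=4; 2 taken => place at 6.
266 hashes to 2, h2=7; 2 taken => place at 9.
838 hashes to 2, h2=9; 2 taken => place at 0.
156 hashes to 2, h2=7; 2,9 taken => place at 5.
964 hashes to 7; slot 7 is free => place at 7.
Table: [838, ., 486, ., ., 156, 673, 964, ., 266, .]

3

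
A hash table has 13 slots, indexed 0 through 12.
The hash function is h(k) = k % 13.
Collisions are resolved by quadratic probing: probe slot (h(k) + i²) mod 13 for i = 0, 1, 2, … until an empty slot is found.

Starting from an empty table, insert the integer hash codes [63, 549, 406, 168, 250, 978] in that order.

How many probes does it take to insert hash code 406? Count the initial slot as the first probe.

63 hashes to 11; slot 11 is free -> place at 11.
549 hashes to 3; slot 3 is free -> place at 3.
406 hashes to 3; 3 taken -> place at 4.
168 hashes to 12; slot 12 is free -> place at 12.
250 hashes to 3; 3,4 taken -> place at 7.
978 hashes to 3; 3,4,7,12 taken -> place at 6.
Table: [∅, ∅, ∅, 549, 406, ∅, 978, 250, ∅, ∅, ∅, 63, 168]

2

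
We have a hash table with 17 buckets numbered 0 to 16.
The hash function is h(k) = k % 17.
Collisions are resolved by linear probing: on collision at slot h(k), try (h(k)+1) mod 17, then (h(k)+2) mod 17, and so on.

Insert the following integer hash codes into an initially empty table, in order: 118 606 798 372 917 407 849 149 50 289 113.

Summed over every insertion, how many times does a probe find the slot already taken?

Insert 118: h=16, slot 16 empty -> index 16.
Insert 606: h=11, slot 11 empty -> index 11.
Insert 798: h=16, slot 16 occupied -> index 0.
Insert 372: h=15, slot 15 empty -> index 15.
Insert 917: h=16, slots 16,0 occupied -> index 1.
Insert 407: h=16, slots 16,0,1 occupied -> index 2.
Insert 849: h=16, slots 16,0,1,2 occupied -> index 3.
Insert 149: h=13, slot 13 empty -> index 13.
Insert 50: h=16, slots 16,0,1,2,3 occupied -> index 4.
Insert 289: h=0, slots 0,1,2,3,4 occupied -> index 5.
Insert 113: h=11, slot 11 occupied -> index 12.
Table: [798, 917, 407, 849, 50, 289, ., ., ., ., ., 606, 113, 149, ., 372, 118]

21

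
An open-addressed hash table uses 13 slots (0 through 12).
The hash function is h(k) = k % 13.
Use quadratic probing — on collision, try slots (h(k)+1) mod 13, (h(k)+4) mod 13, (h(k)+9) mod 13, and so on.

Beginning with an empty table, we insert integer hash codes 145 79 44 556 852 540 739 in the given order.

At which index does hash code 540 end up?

145 hashes to 2; slot 2 is free => place at 2.
79 hashes to 1; slot 1 is free => place at 1.
44 hashes to 5; slot 5 is free => place at 5.
556 hashes to 10; slot 10 is free => place at 10.
852 hashes to 7; slot 7 is free => place at 7.
540 hashes to 7; 7 taken => place at 8.
739 hashes to 11; slot 11 is free => place at 11.
Table: [—, 79, 145, —, —, 44, —, 852, 540, —, 556, 739, —]

8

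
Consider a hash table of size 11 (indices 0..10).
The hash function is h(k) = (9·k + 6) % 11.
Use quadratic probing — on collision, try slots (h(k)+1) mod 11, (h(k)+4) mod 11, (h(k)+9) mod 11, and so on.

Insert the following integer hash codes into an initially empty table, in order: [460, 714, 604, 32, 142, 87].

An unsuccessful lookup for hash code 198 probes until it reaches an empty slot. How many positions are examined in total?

2

460: h=10 => slot 10
714: h=8 => slot 8
604: h=8, probe 8,9 => slot 9
32: h=8, probe 8,9,1 => slot 1
142: h=8, probe 8,9,1,6 => slot 6
87: h=8, probe 8,9,1,6,2 => slot 2
Table: [_, 32, 87, _, _, _, 142, _, 714, 604, 460]
Lookup 198: h=6, probe 6,7 → slot 7 empty, not found.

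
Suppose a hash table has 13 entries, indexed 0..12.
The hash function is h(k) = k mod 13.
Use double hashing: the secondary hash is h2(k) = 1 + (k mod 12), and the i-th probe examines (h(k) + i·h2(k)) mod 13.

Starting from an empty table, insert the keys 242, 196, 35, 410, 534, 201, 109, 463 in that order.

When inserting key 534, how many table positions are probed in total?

3

242: h=8 => slot 8
196: h=1 => slot 1
35: h=9 => slot 9
410: h=7 => slot 7
534: h=1, h2=7, probe 1,8,2 => slot 2
201: h=6 => slot 6
109: h=5 => slot 5
463: h=8, h2=8, probe 8,3 => slot 3
Table: [∅, 196, 534, 463, ∅, 109, 201, 410, 242, 35, ∅, ∅, ∅]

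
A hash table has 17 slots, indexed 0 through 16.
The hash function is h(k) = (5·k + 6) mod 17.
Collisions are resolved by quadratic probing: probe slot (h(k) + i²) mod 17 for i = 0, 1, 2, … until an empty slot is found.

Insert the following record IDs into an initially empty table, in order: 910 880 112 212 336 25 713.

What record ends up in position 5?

910 hashes to 0; slot 0 is free => place at 0.
880 hashes to 3; slot 3 is free => place at 3.
112 hashes to 5; slot 5 is free => place at 5.
212 hashes to 12; slot 12 is free => place at 12.
336 hashes to 3; 3 taken => place at 4.
25 hashes to 12; 12 taken => place at 13.
713 hashes to 1; slot 1 is free => place at 1.
Table: [910, 713, ., 880, 336, 112, ., ., ., ., ., ., 212, 25, ., ., .]

112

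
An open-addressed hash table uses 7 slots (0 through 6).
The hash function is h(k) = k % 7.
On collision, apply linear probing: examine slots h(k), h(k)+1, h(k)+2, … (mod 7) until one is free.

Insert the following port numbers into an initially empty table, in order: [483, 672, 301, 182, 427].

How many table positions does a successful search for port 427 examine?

483 hashes to 0; slot 0 is free => place at 0.
672 hashes to 0; 0 taken => place at 1.
301 hashes to 0; 0,1 taken => place at 2.
182 hashes to 0; 0,1,2 taken => place at 3.
427 hashes to 0; 0,1,2,3 taken => place at 4.
Table: [483, 672, 301, 182, 427, _, _]
Lookup 427: h=0, probe 0,1,2,3,4 → found at 4.

5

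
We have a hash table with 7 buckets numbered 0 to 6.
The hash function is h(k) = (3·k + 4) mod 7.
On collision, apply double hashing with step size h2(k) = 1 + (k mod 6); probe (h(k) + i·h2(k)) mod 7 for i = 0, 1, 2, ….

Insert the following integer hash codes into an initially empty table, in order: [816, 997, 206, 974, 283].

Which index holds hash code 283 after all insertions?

Insert 816: h=2, slot 2 empty → index 2.
Insert 997: h=6, slot 6 empty → index 6.
Insert 206: h=6, h2=3, slots 6,2 occupied → index 5.
Insert 974: h=0, slot 0 empty → index 0.
Insert 283: h=6, h2=2, slot 6 occupied → index 1.
Table: [974, 283, 816, -, -, 206, 997]

1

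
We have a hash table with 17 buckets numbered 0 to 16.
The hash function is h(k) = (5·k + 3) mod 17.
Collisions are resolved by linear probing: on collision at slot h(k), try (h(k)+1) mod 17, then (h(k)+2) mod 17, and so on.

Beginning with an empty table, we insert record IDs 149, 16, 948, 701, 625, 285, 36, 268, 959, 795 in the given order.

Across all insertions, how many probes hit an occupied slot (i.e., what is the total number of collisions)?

Insert 149: h=0, slot 0 empty → index 0.
Insert 16: h=15, slot 15 empty → index 15.
Insert 948: h=0, slot 0 occupied → index 1.
Insert 701: h=6, slot 6 empty → index 6.
Insert 625: h=0, slots 0,1 occupied → index 2.
Insert 285: h=0, slots 0,1,2 occupied → index 3.
Insert 36: h=13, slot 13 empty → index 13.
Insert 268: h=0, slots 0,1,2,3 occupied → index 4.
Insert 959: h=4, slot 4 occupied → index 5.
Insert 795: h=0, slots 0,1,2,3,4,5,6 occupied → index 7.
Table: [149, 948, 625, 285, 268, 959, 701, 795, ∅, ∅, ∅, ∅, ∅, 36, ∅, 16, ∅]

18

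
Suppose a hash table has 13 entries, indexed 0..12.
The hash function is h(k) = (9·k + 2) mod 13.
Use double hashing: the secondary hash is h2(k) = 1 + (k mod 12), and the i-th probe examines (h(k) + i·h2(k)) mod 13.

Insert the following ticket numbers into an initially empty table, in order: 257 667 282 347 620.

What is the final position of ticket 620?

Insert 257: h=1, slot 1 empty => index 1.
Insert 667: h=12, slot 12 empty => index 12.
Insert 282: h=5, slot 5 empty => index 5.
Insert 347: h=5, h2=12, slot 5 occupied => index 4.
Insert 620: h=5, h2=9, slots 5,1 occupied => index 10.
Table: [_, 257, _, _, 347, 282, _, _, _, _, 620, _, 667]

10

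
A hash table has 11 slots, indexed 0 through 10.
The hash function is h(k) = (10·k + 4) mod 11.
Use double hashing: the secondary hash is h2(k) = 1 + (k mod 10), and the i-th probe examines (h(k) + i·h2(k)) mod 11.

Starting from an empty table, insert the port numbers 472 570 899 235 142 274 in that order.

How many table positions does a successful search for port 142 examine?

2

Insert 472: h=5, slot 5 empty -> index 5.
Insert 570: h=6, slot 6 empty -> index 6.
Insert 899: h=7, slot 7 empty -> index 7.
Insert 235: h=0, slot 0 empty -> index 0.
Insert 142: h=5, h2=3, slot 5 occupied -> index 8.
Insert 274: h=5, h2=5, slot 5 occupied -> index 10.
Table: [235, ., ., ., ., 472, 570, 899, 142, ., 274]
Lookup 142: h=5, h2=3, probe 5,8 → found at 8.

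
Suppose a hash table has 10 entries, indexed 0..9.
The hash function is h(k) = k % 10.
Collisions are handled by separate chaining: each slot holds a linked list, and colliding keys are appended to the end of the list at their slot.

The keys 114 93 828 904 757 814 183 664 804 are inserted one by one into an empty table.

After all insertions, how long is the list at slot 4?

5

114 -> bucket 4
93 -> bucket 3
828 -> bucket 8
904 -> bucket 4 (collision)
757 -> bucket 7
814 -> bucket 4 (collision)
183 -> bucket 3 (collision)
664 -> bucket 4 (collision)
804 -> bucket 4 (collision)
Final buckets:
0: ∅
1: ∅
2: ∅
3: 93 -> 183
4: 114 -> 904 -> 814 -> 664 -> 804
5: ∅
6: ∅
7: 757
8: 828
9: ∅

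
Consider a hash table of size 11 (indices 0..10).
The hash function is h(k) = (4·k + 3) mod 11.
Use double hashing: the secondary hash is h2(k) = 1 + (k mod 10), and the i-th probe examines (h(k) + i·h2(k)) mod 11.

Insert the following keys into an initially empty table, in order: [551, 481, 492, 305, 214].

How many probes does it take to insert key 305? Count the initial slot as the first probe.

Insert 551: h=7, slot 7 empty => index 7.
Insert 481: h=2, slot 2 empty => index 2.
Insert 492: h=2, h2=3, slot 2 occupied => index 5.
Insert 305: h=2, h2=6, slot 2 occupied => index 8.
Insert 214: h=1, slot 1 empty => index 1.
Table: [-, 214, 481, -, -, 492, -, 551, 305, -, -]

2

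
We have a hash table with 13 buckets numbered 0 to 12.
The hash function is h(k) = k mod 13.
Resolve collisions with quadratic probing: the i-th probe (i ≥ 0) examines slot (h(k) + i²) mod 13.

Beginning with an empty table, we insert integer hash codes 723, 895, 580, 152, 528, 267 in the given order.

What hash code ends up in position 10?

723: h=8 -> slot 8
895: h=11 -> slot 11
580: h=8, probe 8,9 -> slot 9
152: h=9, probe 9,10 -> slot 10
528: h=8, probe 8,9,12 -> slot 12
267: h=7 -> slot 7
Table: [—, —, —, —, —, —, —, 267, 723, 580, 152, 895, 528]

152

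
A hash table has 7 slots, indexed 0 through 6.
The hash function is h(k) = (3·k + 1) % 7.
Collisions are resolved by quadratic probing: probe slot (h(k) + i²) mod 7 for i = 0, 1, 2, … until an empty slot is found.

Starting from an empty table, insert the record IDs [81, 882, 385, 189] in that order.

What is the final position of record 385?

81: h=6 -> slot 6
882: h=1 -> slot 1
385: h=1, probe 1,2 -> slot 2
189: h=1, probe 1,2,5 -> slot 5
Table: [—, 882, 385, —, —, 189, 81]

2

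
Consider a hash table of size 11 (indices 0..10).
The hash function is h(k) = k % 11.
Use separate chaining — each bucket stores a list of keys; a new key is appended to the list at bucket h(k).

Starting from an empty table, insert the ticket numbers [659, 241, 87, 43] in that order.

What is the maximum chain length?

4

Insert 659: h=10, bucket 10 empty -> new chain.
Insert 241: h=10, bucket 10 nonempty -> append to chain.
Insert 87: h=10, bucket 10 nonempty -> append to chain.
Insert 43: h=10, bucket 10 nonempty -> append to chain.
Final buckets:
0: ∅
1: ∅
2: ∅
3: ∅
4: ∅
5: ∅
6: ∅
7: ∅
8: ∅
9: ∅
10: 659 -> 241 -> 87 -> 43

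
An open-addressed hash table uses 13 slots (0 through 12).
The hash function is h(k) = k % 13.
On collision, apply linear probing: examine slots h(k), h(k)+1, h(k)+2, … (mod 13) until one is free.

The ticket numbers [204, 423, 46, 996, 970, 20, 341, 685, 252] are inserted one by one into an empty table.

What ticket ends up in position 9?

204 hashes to 9; slot 9 is free -> place at 9.
423 hashes to 7; slot 7 is free -> place at 7.
46 hashes to 7; 7 taken -> place at 8.
996 hashes to 8; 8,9 taken -> place at 10.
970 hashes to 8; 8,9,10 taken -> place at 11.
20 hashes to 7; 7,8,9,10,11 taken -> place at 12.
341 hashes to 3; slot 3 is free -> place at 3.
685 hashes to 9; 9,10,11,12 taken -> place at 0.
252 hashes to 5; slot 5 is free -> place at 5.
Table: [685, _, _, 341, _, 252, _, 423, 46, 204, 996, 970, 20]

204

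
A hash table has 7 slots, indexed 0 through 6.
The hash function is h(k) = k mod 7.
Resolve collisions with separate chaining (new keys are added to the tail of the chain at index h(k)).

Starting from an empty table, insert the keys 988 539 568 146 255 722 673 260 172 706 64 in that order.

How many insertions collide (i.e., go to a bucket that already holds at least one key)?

Insert 988: h=1, bucket 1 empty → new chain.
Insert 539: h=0, bucket 0 empty → new chain.
Insert 568: h=1, bucket 1 nonempty → append to chain.
Insert 146: h=6, bucket 6 empty → new chain.
Insert 255: h=3, bucket 3 empty → new chain.
Insert 722: h=1, bucket 1 nonempty → append to chain.
Insert 673: h=1, bucket 1 nonempty → append to chain.
Insert 260: h=1, bucket 1 nonempty → append to chain.
Insert 172: h=4, bucket 4 empty → new chain.
Insert 706: h=6, bucket 6 nonempty → append to chain.
Insert 64: h=1, bucket 1 nonempty → append to chain.
Final buckets:
0: 539
1: 988 -> 568 -> 722 -> 673 -> 260 -> 64
2: ∅
3: 255
4: 172
5: ∅
6: 146 -> 706

6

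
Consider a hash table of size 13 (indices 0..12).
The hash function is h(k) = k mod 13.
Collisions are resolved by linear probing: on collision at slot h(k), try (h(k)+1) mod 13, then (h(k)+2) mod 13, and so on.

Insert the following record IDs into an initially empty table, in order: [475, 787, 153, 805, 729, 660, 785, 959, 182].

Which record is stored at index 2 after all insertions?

182

Insert 475: h=7, slot 7 empty -> index 7.
Insert 787: h=7, slot 7 occupied -> index 8.
Insert 153: h=10, slot 10 empty -> index 10.
Insert 805: h=12, slot 12 empty -> index 12.
Insert 729: h=1, slot 1 empty -> index 1.
Insert 660: h=10, slot 10 occupied -> index 11.
Insert 785: h=5, slot 5 empty -> index 5.
Insert 959: h=10, slots 10,11,12 occupied -> index 0.
Insert 182: h=0, slots 0,1 occupied -> index 2.
Table: [959, 729, 182, -, -, 785, -, 475, 787, -, 153, 660, 805]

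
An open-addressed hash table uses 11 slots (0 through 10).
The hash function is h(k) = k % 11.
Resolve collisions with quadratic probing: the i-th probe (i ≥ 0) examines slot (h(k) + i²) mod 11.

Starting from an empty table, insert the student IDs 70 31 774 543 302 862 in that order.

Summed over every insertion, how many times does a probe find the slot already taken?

70: h=4 -> slot 4
31: h=9 -> slot 9
774: h=4, probe 4,5 -> slot 5
543: h=4, probe 4,5,8 -> slot 8
302: h=5, probe 5,6 -> slot 6
862: h=4, probe 4,5,8,2 -> slot 2
Table: [., ., 862, ., 70, 774, 302, ., 543, 31, .]

7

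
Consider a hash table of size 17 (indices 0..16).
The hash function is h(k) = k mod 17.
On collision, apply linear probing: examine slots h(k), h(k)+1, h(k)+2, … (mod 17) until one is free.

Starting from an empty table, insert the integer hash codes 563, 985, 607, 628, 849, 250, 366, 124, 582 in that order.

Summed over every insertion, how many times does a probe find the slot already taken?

4

563 hashes to 2; slot 2 is free => place at 2.
985 hashes to 16; slot 16 is free => place at 16.
607 hashes to 12; slot 12 is free => place at 12.
628 hashes to 16; 16 taken => place at 0.
849 hashes to 16; 16,0 taken => place at 1.
250 hashes to 12; 12 taken => place at 13.
366 hashes to 9; slot 9 is free => place at 9.
124 hashes to 5; slot 5 is free => place at 5.
582 hashes to 4; slot 4 is free => place at 4.
Table: [628, 849, 563, ∅, 582, 124, ∅, ∅, ∅, 366, ∅, ∅, 607, 250, ∅, ∅, 985]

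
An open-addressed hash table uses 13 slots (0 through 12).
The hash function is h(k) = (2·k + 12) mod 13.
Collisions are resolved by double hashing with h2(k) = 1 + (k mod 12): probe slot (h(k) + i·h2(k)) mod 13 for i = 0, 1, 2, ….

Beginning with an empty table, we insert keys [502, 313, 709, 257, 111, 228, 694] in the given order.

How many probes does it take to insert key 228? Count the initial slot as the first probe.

502 hashes to 2; slot 2 is free → place at 2.
313 hashes to 1; slot 1 is free → place at 1.
709 hashes to 0; slot 0 is free → place at 0.
257 hashes to 6; slot 6 is free → place at 6.
111 hashes to 0, h2=4; 0 taken → place at 4.
228 hashes to 0, h2=1; 0,1,2 taken → place at 3.
694 hashes to 9; slot 9 is free → place at 9.
Table: [709, 313, 502, 228, 111, ∅, 257, ∅, ∅, 694, ∅, ∅, ∅]

4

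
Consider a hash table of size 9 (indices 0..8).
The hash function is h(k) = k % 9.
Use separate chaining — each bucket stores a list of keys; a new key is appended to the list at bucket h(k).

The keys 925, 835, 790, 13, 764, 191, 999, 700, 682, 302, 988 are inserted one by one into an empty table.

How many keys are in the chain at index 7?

925 -> bucket 7
835 -> bucket 7 (collision)
790 -> bucket 7 (collision)
13 -> bucket 4
764 -> bucket 8
191 -> bucket 2
999 -> bucket 0
700 -> bucket 7 (collision)
682 -> bucket 7 (collision)
302 -> bucket 5
988 -> bucket 7 (collision)
Final buckets:
0: 999
1: ∅
2: 191
3: ∅
4: 13
5: 302
6: ∅
7: 925 -> 835 -> 790 -> 700 -> 682 -> 988
8: 764

6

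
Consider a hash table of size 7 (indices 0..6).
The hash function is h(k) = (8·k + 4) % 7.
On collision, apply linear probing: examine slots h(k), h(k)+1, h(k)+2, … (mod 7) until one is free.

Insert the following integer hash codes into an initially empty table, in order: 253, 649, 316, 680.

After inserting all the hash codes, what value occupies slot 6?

316

Insert 253: h=5, slot 5 empty → index 5.
Insert 649: h=2, slot 2 empty → index 2.
Insert 316: h=5, slot 5 occupied → index 6.
Insert 680: h=5, slots 5,6 occupied → index 0.
Table: [680, _, 649, _, _, 253, 316]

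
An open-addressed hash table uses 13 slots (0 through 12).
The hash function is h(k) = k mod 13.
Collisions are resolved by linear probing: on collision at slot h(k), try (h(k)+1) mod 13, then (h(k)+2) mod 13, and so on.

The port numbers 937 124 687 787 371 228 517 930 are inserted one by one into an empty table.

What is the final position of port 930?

0

Insert 937: h=1, slot 1 empty → index 1.
Insert 124: h=7, slot 7 empty → index 7.
Insert 687: h=11, slot 11 empty → index 11.
Insert 787: h=7, slot 7 occupied → index 8.
Insert 371: h=7, slots 7,8 occupied → index 9.
Insert 228: h=7, slots 7,8,9 occupied → index 10.
Insert 517: h=10, slots 10,11 occupied → index 12.
Insert 930: h=7, slots 7,8,9,10,11,12 occupied → index 0.
Table: [930, 937, -, -, -, -, -, 124, 787, 371, 228, 687, 517]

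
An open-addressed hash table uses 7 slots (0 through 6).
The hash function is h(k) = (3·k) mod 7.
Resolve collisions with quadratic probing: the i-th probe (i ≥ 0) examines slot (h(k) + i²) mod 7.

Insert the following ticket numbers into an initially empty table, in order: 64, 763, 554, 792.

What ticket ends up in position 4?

554

64: h=3 => slot 3
763: h=0 => slot 0
554: h=3, probe 3,4 => slot 4
792: h=3, probe 3,4,0,5 => slot 5
Table: [763, _, _, 64, 554, 792, _]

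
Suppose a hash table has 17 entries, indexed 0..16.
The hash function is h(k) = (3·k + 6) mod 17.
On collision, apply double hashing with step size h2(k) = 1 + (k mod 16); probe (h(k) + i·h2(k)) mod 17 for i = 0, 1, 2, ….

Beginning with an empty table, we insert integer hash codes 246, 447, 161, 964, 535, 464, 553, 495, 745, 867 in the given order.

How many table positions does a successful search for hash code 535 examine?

3

Insert 246: h=13, slot 13 empty -> index 13.
Insert 447: h=4, slot 4 empty -> index 4.
Insert 161: h=13, h2=2, slot 13 occupied -> index 15.
Insert 964: h=8, slot 8 empty -> index 8.
Insert 535: h=13, h2=8, slots 13,4 occupied -> index 12.
Insert 464: h=4, h2=1, slot 4 occupied -> index 5.
Insert 553: h=16, slot 16 empty -> index 16.
Insert 495: h=12, h2=16, slot 12 occupied -> index 11.
Insert 745: h=14, slot 14 empty -> index 14.
Insert 867: h=6, slot 6 empty -> index 6.
Table: [-, -, -, -, 447, 464, 867, -, 964, -, -, 495, 535, 246, 745, 161, 553]
Lookup 535: h=13, h2=8, probe 13,4,12 → found at 12.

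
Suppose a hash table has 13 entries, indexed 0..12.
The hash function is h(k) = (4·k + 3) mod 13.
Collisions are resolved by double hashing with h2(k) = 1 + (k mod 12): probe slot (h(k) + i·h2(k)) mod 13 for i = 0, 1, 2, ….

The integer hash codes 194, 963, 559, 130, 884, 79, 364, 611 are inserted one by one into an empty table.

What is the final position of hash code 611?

11

194 hashes to 12; slot 12 is free → place at 12.
963 hashes to 7; slot 7 is free → place at 7.
559 hashes to 3; slot 3 is free → place at 3.
130 hashes to 3, h2=11; 3 taken → place at 1.
884 hashes to 3, h2=9; 3,12 taken → place at 8.
79 hashes to 7, h2=8; 7 taken → place at 2.
364 hashes to 3, h2=5; 3,8 taken → place at 0.
611 hashes to 3, h2=12; 3,2,1,0,12 taken → place at 11.
Table: [364, 130, 79, 559, _, _, _, 963, 884, _, _, 611, 194]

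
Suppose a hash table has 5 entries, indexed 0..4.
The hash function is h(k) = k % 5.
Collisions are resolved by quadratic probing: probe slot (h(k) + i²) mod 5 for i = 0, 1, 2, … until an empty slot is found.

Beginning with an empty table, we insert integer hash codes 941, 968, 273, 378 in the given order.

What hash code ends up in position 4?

941 hashes to 1; slot 1 is free => place at 1.
968 hashes to 3; slot 3 is free => place at 3.
273 hashes to 3; 3 taken => place at 4.
378 hashes to 3; 3,4 taken => place at 2.
Table: [., 941, 378, 968, 273]

273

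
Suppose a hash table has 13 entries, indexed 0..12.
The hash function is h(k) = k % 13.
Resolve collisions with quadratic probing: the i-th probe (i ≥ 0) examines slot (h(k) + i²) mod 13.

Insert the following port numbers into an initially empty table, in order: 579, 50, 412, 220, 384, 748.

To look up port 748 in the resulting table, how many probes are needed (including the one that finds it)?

579 hashes to 7; slot 7 is free => place at 7.
50 hashes to 11; slot 11 is free => place at 11.
412 hashes to 9; slot 9 is free => place at 9.
220 hashes to 12; slot 12 is free => place at 12.
384 hashes to 7; 7 taken => place at 8.
748 hashes to 7; 7,8,11 taken => place at 3.
Table: [∅, ∅, ∅, 748, ∅, ∅, ∅, 579, 384, 412, ∅, 50, 220]
Lookup 748: h=7, probe 7,8,11,3 → found at 3.

4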